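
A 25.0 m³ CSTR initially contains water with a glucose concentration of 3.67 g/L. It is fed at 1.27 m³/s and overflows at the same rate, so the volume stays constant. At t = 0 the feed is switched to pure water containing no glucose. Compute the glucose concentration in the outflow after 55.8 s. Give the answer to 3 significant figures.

Accumulation = in − out for the solute gives V dC/dt = Q(C_in − C).
Time constant τ = V/Q = 25.0/1.27 = 19.685 s.
Solution: C(t) = C_in + (C₀ − C_in) e^(−t/τ).
C(55.8) = 0 + (3.67 − 0)·e^(−55.8/19.685) = 0 + (3.6700)·0.058740 = 0.21557 g/L.

0.216 g/L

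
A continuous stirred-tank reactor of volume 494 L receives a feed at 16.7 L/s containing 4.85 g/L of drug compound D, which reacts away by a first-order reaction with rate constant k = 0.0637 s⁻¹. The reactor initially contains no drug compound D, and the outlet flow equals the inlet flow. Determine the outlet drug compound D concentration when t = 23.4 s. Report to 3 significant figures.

V dC/dt = Q(C_in − C) − k V C.
dC/dt = (Q/V) C_in − (Q/V + k) C; effective rate a = Q/V + k = 0.033806 + 0.0637 = 0.097506 s⁻¹.
C_ss = Q C_in/(Q + kV) = 1.6815 g/L; C(t) = C_ss + (C₀ − C_ss) e^(−a t).
C(23.4) = 1.6815 + (-1.6815)·e^(−0.097506·23.4) = 1.6815 + (-1.6815)·0.10212 = 1.5098 g/L.

1.51 g/L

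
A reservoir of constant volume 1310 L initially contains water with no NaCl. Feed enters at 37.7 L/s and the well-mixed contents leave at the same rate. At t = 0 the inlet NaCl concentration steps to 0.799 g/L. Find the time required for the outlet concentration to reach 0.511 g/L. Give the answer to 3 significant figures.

Species balance on the tank: V dC/dt = Q(C_in − C), so τ = V/Q = 34.748 s.
C(t) = C_in + (C₀ − C_in) e^(−t/τ). Set C = 0.511 and solve for t:
e^(−t/τ) = (C − C_in)/(C₀ − C_in) = (0.511 − 0.799)/(0 − 0.799) = 0.36045
t = −τ ln(…) = 34.748 × 1.0204 = 35.457 s.

35.5 s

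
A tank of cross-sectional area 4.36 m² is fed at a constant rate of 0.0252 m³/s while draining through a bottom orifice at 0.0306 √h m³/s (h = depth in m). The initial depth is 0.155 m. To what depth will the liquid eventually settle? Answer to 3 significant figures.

Level balance: A dh/dt = 0.0252 − 0.0306 √h. Setting dh/dt = 0:
Q_in = 0.0306 √h_ss ⇒ √h_ss = 0.0252/0.0306 = 0.82353.
h_ss = 0.82353² = 0.67820 m. (Since h₀ = 0.155 m < h_ss, the level will rise toward this value.)

0.678 m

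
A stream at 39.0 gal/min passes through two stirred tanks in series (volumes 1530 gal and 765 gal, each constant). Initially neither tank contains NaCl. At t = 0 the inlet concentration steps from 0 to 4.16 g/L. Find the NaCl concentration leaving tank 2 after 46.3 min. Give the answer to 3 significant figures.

Time constants: τᵢ = Vᵢ/Q for each well-mixed tank.
τ₁ = 1530/39.0 = 39.231 min; τ₂ = 765/39.0 = 19.615 min.
Tank 1: C₁ = C_in(1 − e^(−t/τ₁)). Tank 2 (τ₁ ≠ τ₂): C₂ = C_in[1 − (τ₁ e^(−t/τ₁) − τ₂ e^(−t/τ₂))/(τ₁ − τ₂)].
At t = 46.3: e^(−t/τ₁) = 0.30722, e^(−t/τ₂) = 0.094383.
C₂ = 4.16·[1 − (39.231·0.30722 − 19.615·0.094383)/(19.615)] = 4.16·0.47995 = 1.9966 g/L.

2.00 g/L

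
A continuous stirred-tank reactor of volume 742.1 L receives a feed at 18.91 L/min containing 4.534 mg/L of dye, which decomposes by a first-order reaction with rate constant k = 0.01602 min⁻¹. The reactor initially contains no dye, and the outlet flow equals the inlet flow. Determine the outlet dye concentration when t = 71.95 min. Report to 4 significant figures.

2.643 mg/L

Accumulation = in − out − consumed: V dC/dt = Q C_in − Q C − k V C.
dC/dt = (Q/V) C_in − (Q/V + k) C; effective rate a = Q/V + k = 0.0254817 + 0.01602 = 0.0415017 min⁻¹.
C_ss = Q C_in/(Q + kV) = 2.78384 mg/L; C(t) = C_ss + (C₀ − C_ss) e^(−a t).
C(71.95) = 2.78384 + (-2.78384)·e^(−0.0415017·71.95) = 2.78384 + (-2.78384)·0.0504865 = 2.64329 mg/L.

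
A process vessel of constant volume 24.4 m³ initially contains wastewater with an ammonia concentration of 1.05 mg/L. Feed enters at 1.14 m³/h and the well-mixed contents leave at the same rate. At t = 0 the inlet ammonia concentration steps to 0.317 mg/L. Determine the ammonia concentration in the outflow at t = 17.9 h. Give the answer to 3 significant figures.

0.635 mg/L

Species balance on the tank: V dC/dt = Q(C_in − C).
So dC/dt = (C_in − C)/τ with τ = V/Q = 24.4/1.14 = 21.404 h.
Solution: C(t) = C_in + (C₀ − C_in) e^(−t/τ).
C(17.9) = 0.317 + (1.05 − 0.317)·e^(−17.9/21.404) = 0.317 + (0.73300)·0.43331 = 0.63461 mg/L.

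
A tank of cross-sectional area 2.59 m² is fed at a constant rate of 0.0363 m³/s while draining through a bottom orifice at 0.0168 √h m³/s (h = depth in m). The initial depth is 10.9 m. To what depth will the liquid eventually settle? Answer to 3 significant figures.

4.67 m

A dh/dt = Q_in − 0.0168 √h. Steady state requires inflow = outflow:
Q_in = 0.0168 √h_ss ⇒ √h_ss = 0.0363/0.0168 = 2.1607.
h_ss = 2.1607² = 4.6687 m. (Since h₀ = 10.9 m > h_ss, the level will fall toward this value.)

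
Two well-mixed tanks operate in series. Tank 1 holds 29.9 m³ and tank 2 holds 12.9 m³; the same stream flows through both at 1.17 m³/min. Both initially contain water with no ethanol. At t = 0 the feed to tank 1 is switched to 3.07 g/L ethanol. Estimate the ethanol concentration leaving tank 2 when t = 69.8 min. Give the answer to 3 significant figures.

2.72 g/L

Each tank obeys Vᵢ dCᵢ/dt = Q(Cᵢ₋₁ − Cᵢ), so τᵢ = Vᵢ/Q.
τ₁ = 29.9/1.17 = 25.556 min; τ₂ = 12.9/1.17 = 11.026 min.
Tank 1: C₁ = C_in(1 − e^(−t/τ₁)). Tank 2 (τ₁ ≠ τ₂): C₂ = C_in[1 − (τ₁ e^(−t/τ₁) − τ₂ e^(−t/τ₂))/(τ₁ − τ₂)].
At t = 69.8: e^(−t/τ₁) = 0.065134, e^(−t/τ₂) = 0.0017808.
C₂ = 3.07·[1 − (25.556·0.065134 − 11.026·0.0017808)/(14.530)] = 3.07·0.88679 = 2.7225 g/L.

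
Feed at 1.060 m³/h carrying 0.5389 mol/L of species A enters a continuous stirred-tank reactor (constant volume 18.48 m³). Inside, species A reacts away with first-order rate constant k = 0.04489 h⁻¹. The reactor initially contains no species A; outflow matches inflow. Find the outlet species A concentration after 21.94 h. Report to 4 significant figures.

Accumulation = in − out − consumed: V dC/dt = Q C_in − Q C − k V C.
This is linear with rate a = Q/V + k = 0.102249 h⁻¹.
C_ss = Q C_in/(Q + kV) = 0.302309 mol/L; C(t) = C_ss + (C₀ − C_ss) e^(−a t).
C(21.94) = 0.302309 + (-0.302309)·e^(−0.102249·21.94) = 0.302309 + (-0.302309)·0.106102 = 0.270234 mol/L.

0.2702 mol/L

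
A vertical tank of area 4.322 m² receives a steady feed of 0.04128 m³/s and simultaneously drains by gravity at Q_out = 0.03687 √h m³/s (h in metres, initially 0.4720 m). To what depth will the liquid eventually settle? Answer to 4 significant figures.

Accumulation of liquid (constant cross-section A): A dh/dt = Q_in − 0.03687 √h. At steady state dh/dt = 0:
Q_in = 0.03687 √h_ss ⇒ √h_ss = 0.04128/0.03687 = 1.11961.
h_ss = 1.11961² = 1.25353 m. (Since h₀ = 0.4720 m < h_ss, the level will rise toward this value.)

1.254 m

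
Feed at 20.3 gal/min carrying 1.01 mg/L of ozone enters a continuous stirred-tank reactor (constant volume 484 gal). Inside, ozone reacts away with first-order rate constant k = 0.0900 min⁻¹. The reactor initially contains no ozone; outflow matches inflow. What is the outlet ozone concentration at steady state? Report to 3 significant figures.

V dC/dt = Q(C_in − C) − k V C.
Steady state (dC/dt = 0): C_ss = Q C_in/(Q + kV) = C_in/(1 + kV/Q).
C_ss = 20.3·1.01/(20.3 + 0.0900·484) = 20.503/63.860 = 0.32106 mg/L.

0.321 mg/L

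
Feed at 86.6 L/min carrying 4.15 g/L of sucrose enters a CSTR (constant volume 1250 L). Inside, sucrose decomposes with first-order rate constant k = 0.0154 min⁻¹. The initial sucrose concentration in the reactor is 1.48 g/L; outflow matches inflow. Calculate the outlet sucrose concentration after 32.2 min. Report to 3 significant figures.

3.27 g/L

Species balance: V dC/dt = Q C_in − Q C − k V C.
This is linear with rate a = Q/V + k = 0.084680 min⁻¹.
C_ss = Q C_in/(Q + kV) = 3.3953 g/L; C(t) = C_ss + (C₀ − C_ss) e^(−a t).
C(32.2) = 3.3953 + (-1.9153)·e^(−0.084680·32.2) = 3.3953 + (-1.9153)·0.065435 = 3.2699 g/L.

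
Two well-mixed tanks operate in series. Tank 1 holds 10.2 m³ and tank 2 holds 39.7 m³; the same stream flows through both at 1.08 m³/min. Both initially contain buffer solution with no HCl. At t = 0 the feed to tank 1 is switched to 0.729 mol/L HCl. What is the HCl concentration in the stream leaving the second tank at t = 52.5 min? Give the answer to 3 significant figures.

Each tank obeys Vᵢ dCᵢ/dt = Q(Cᵢ₋₁ − Cᵢ), so τᵢ = Vᵢ/Q.
τ₁ = 10.2/1.08 = 9.4444 min; τ₂ = 39.7/1.08 = 36.759 min.
Tank 1: C₁ = C_in(1 − e^(−t/τ₁)). Tank 2 (τ₁ ≠ τ₂): C₂ = C_in[1 − (τ₁ e^(−t/τ₁) − τ₂ e^(−t/τ₂))/(τ₁ − τ₂)].
At t = 52.5: e^(−t/τ₁) = 0.0038533, e^(−t/τ₂) = 0.23974.
C₂ = 0.729·[1 − (9.4444·0.0038533 − 36.759·0.23974)/(-27.315)] = 0.729·0.67870 = 0.49477 mol/L.

0.495 mol/L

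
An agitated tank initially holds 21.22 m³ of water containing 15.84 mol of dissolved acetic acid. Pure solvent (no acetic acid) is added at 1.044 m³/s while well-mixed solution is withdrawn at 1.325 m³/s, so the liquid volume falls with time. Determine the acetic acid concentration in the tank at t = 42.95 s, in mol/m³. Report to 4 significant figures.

Let m(t) be the amount of acetic acid. Volume: V(t) = V₀ + (Q_in − Q_out) t = 21.22 − 0.281000 t; V(42.95) = 9.15105 m³.
No acetic acid enters, so dm/dt = −Q_out · (m/V).
Separate: dm/m = −Q_out dt/V(t) ⇒ ln(m/m₀) = −(Q_out/(Q_in−Q_out)) ln(V/V₀).
m = m₀ (V₀/V)^(Q_out/(Q_in−Q_out)) = 15.84 × (21.22/9.15105)^(-4.71530) = 0.300176 mol.
C = m/V = 0.300176/9.15105 = 0.0328023 mol/m³.

0.03280 mol/m³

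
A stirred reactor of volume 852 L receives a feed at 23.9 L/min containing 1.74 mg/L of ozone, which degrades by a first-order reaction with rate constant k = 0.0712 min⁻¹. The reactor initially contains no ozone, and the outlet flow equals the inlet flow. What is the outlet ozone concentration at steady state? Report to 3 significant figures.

Species balance: V dC/dt = Q C_in − Q C − k V C.
At steady state: 0 = Q C_in − (Q + kV) C_ss, so C_ss = Q C_in/(Q + kV).
C_ss = 23.9·1.74/(23.9 + 0.0712·852) = 41.586/84.562 = 0.49178 mg/L.

0.492 mg/L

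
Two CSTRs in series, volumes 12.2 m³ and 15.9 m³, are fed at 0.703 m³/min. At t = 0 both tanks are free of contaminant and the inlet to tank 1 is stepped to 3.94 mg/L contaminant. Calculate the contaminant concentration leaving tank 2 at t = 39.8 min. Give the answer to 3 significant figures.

2.34 mg/L

Species balance on tank i: dCᵢ/dt = (Cᵢ₋₁ − Cᵢ)/τᵢ with τᵢ = Vᵢ/Q.
τ₁ = 12.2/0.703 = 17.354 min; τ₂ = 15.9/0.703 = 22.617 min.
Tank 1: C₁ = C_in(1 − e^(−t/τ₁)). Tank 2 (τ₁ ≠ τ₂): C₂ = C_in[1 − (τ₁ e^(−t/τ₁) − τ₂ e^(−t/τ₂))/(τ₁ − τ₂)].
At t = 39.8: e^(−t/τ₁) = 0.10092, e^(−t/τ₂) = 0.17209.
C₂ = 3.94·[1 − (17.354·0.10092 − 22.617·0.17209)/(-5.2632)] = 3.94·0.59323 = 2.3373 mg/L.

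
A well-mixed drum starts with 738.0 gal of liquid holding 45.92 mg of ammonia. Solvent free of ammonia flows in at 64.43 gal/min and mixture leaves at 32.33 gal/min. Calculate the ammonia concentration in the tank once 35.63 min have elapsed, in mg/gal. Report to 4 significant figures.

Total volume: dV/dt = Q_in − Q_out = 32.1000 gal/min, so V(t) = 738.0 + 32.1000 t and V(35.63) = 1881.72 gal.
Species balance (pure solvent in): dm/dt = −Q_out · m/V(t).
Separate: dm/m = −Q_out dt/V(t) ⇒ ln(m/m₀) = −(Q_out/(Q_in−Q_out)) ln(V/V₀).
m = m₀ (V₀/V)^(Q_out/(Q_in−Q_out)) = 45.92 × (738.0/1881.72)^(1.00717) = 17.8892 mg.
C = m/V = 17.8892/1881.72 = 0.00950680 mg/gal.

0.009507 mg/gal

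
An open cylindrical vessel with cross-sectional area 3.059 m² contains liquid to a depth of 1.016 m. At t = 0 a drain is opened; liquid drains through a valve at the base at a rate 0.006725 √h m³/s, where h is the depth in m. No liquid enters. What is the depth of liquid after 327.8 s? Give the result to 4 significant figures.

Mass balance (ρ constant): A dh/dt = −0.006725 √h.
∫ h^(−1/2) dh = −(0.006725/A) ∫ dt, giving 2√h = 2√h₀ − (0.006725/A) t.
√h = √1.016 − 0.006725·327.8/(2·3.059) = 1.00797 − 0.360323 = 0.647645.
h = 0.647645² = 0.419445 m.

0.4194 m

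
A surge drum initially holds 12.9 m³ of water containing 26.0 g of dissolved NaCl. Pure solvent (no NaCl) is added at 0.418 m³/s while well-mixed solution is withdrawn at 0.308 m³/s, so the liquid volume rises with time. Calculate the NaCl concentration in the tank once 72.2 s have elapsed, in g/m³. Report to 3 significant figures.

Let m(t) be the amount of NaCl. Volume: V(t) = V₀ + (Q_in − Q_out) t = 12.9 + 0.11000 t; V(72.2) = 20.842 m³.
Solute balance: dm/dt = 0 − Q_out C = −Q_out m/V(t).
Separate: dm/m = −Q_out dt/V(t) ⇒ ln(m/m₀) = −(Q_out/(Q_in−Q_out)) ln(V/V₀).
m = m₀ (V₀/V)^(Q_out/(Q_in−Q_out)) = 26.0 × (12.9/20.842)^(2.8000) = 6.7857 g.
C = m/V = 6.7857/20.842 = 0.32558 g/m³.

0.326 g/m³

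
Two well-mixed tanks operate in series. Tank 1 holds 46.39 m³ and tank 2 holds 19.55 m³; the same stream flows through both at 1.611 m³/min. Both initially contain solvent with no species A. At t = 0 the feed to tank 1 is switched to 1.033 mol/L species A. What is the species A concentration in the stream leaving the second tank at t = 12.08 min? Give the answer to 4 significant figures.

0.1374 mol/L

Each tank obeys Vᵢ dCᵢ/dt = Q(Cᵢ₋₁ − Cᵢ), so τᵢ = Vᵢ/Q.
τ₁ = 46.39/1.611 = 28.7958 min; τ₂ = 19.55/1.611 = 12.1353 min.
Solving the cascade with C₁(0)=C₂(0)=0 gives C₂(t) = C_in[1 − (τ₁ e^(−t/τ₁) − τ₂ e^(−t/τ₂))/(τ₁ − τ₂)].
At t = 12.08: e^(−t/τ₁) = 0.657372, e^(−t/τ₂) = 0.369560.
C₂ = 1.033·[1 − (28.7958·0.657372 − 12.1353·0.369560)/(16.6605)] = 1.033·0.132989 = 0.137378 mol/L.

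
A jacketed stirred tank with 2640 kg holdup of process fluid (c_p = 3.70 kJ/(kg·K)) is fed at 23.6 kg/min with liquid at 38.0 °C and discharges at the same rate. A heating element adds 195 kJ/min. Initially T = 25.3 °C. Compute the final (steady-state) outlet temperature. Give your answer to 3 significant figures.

M c_p dT/dt = ṁ c_p (T_in − T) + Q̇.
At steady state dT/dt = 0 ⇒ T_ss = T_in + Q̇/(ṁ c_p) = 38.0 + 195/(23.6·3.70) = 40.233 °C.

40.2 °C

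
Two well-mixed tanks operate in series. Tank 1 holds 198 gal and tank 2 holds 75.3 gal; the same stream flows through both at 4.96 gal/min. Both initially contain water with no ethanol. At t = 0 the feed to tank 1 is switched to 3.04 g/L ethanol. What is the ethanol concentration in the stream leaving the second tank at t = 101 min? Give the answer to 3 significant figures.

2.65 g/L

Each tank obeys Vᵢ dCᵢ/dt = Q(Cᵢ₋₁ − Cᵢ), so τᵢ = Vᵢ/Q.
τ₁ = 198/4.96 = 39.919 min; τ₂ = 75.3/4.96 = 15.181 min.
Tank 1: C₁ = C_in(1 − e^(−t/τ₁)). Tank 2 (τ₁ ≠ τ₂): C₂ = C_in[1 − (τ₁ e^(−t/τ₁) − τ₂ e^(−t/τ₂))/(τ₁ − τ₂)].
At t = 101: e^(−t/τ₁) = 0.079651, e^(−t/τ₂) = 0.0012903.
C₂ = 3.04·[1 − (39.919·0.079651 − 15.181·0.0012903)/(24.738)] = 3.04·0.87226 = 2.6517 g/L.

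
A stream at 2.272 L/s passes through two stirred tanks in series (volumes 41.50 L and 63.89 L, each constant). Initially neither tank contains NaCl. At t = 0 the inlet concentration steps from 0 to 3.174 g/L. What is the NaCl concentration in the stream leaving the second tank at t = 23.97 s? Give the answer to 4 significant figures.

Time constants: τᵢ = Vᵢ/Q for each well-mixed tank.
τ₁ = 41.50/2.272 = 18.2658 s; τ₂ = 63.89/2.272 = 28.1206 s.
Solving the cascade with C₁(0)=C₂(0)=0 gives C₂(t) = C_in[1 − (τ₁ e^(−t/τ₁) − τ₂ e^(−t/τ₂))/(τ₁ − τ₂)].
At t = 23.97: e^(−t/τ₁) = 0.269204, e^(−t/τ₂) = 0.426390.
C₂ = 3.174·[1 − (18.2658·0.269204 − 28.1206·0.426390)/(-9.85475)] = 3.174·0.282264 = 0.895906 g/L.

0.8959 g/L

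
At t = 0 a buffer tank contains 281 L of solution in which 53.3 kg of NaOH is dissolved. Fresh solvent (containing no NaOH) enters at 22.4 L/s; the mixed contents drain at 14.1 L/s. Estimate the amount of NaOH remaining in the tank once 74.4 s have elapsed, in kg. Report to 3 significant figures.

7.40 kg

Total volume: dV/dt = Q_in − Q_out = 8.3000 L/s, so V(t) = 281 + 8.3000 t and V(74.4) = 898.52 L.
No NaOH enters, so dm/dt = −Q_out · (m/V).
dm/m = −Q_out dt/(V₀ + 8.3000 t); integrating gives ln(m/m₀) = −(Q_out/(Q_in−Q_out)) ln(V/V₀).
m = m₀ (V₀/V)^(Q_out/(Q_in−Q_out)) = 53.3 × (281/898.52)^(1.6988) = 7.3984 kg.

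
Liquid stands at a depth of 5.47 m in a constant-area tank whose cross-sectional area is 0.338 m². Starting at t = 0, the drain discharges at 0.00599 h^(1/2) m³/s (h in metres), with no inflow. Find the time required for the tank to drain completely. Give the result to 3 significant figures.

264 s

With no inflow, A dh/dt = −0.00599 √h.
This is separable: 2 d(√h)/dt = −0.00599/A, so √h = √h₀ − (0.00599/(2A)) t.
Set h = 0: 2√h₀ = (0.00599/A) t_empty ⇒ t_empty = 2A√h₀/0.00599.
t_empty = 2·0.338·√5.47/0.00599 = 0.67600·2.3388/0.00599 = 263.95 s.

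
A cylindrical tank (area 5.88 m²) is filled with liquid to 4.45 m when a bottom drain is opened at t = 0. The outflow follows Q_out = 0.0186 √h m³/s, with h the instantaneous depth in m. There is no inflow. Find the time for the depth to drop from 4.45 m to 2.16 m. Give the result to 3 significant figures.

Unsteady balance on liquid volume: A dh/dt = −0.0186 √h.
∫ h^(−1/2) dh = −(0.0186/A) ∫ dt, giving 2√h = 2√h₀ − (0.0186/A) t.
t = 2A(√h₀ − √h)/0.0186 = 2·5.88·(√4.45 − √2.16)/0.0186
  = 11.760 × (2.1095 − 1.4697) / 0.0186 = 404.52 s.

405 s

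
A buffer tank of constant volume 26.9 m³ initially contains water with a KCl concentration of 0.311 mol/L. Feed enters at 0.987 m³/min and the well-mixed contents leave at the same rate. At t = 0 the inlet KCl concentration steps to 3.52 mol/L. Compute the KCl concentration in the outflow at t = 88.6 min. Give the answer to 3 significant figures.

3.40 mol/L

Species balance on the tank: V dC/dt = Q(C_in − C).
So dC/dt = (C_in − C)/τ with τ = V/Q = 26.9/0.987 = 27.254 min.
Solution: C(t) = C_in + (C₀ − C_in) e^(−t/τ).
C(88.6) = 3.52 + (0.311 − 3.52)·e^(−88.6/27.254) = 3.52 + (-3.2090)·0.038741 = 3.3957 mol/L.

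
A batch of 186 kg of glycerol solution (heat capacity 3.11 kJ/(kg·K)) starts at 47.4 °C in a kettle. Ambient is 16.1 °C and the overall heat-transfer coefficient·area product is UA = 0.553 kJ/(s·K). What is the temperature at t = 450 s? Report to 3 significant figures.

36.5 °C

M c_p dT/dt = −UA(T − T_amb).
dT/dt = (T_ss − T)/τ with T_ss = T_amb = 16.100 °C, τ = M c_p/UA = 186·3.11/0.553 = 1046.0 s.
Solution: T(t) = T_ss + (T₀ − T_ss) e^(−t/τ).
T(450) = 16.100 + (31.300)·0.65038 = 36.457 °C.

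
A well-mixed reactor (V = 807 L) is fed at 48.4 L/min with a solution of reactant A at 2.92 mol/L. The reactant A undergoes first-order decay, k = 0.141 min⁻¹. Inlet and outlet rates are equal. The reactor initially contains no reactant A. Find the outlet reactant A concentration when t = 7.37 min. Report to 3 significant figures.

0.673 mol/L

V dC/dt = Q(C_in − C) − k V C.
dC/dt = (Q/V) C_in − (Q/V + k) C; effective rate a = Q/V + k = 0.059975 + 0.141 = 0.20098 min⁻¹.
C_ss = Q C_in/(Q + kV) = 0.87139 mol/L; C(t) = C_ss + (C₀ − C_ss) e^(−a t).
C(7.37) = 0.87139 + (-0.87139)·e^(−0.20098·7.37) = 0.87139 + (-0.87139)·0.22737 = 0.67326 mol/L.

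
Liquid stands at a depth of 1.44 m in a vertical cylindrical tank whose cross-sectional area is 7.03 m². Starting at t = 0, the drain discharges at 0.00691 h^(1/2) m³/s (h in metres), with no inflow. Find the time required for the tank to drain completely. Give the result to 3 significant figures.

2440 s

A dh/dt = −Q_out = −0.00691 √h.
Separate and integrate: 2(√h − √h₀) = −(0.00691/A) t.
Tank is empty when √h = 0: t_empty = 2A√h₀/0.00691.
t_empty = 2·7.03·√1.44/0.00691 = 14.060·1.2000/0.00691 = 2441.7 s.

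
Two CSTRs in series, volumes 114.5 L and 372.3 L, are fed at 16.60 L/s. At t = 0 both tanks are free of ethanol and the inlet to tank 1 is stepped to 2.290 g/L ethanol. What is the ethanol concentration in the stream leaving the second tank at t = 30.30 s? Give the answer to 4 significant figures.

Species balance on tank i: dCᵢ/dt = (Cᵢ₋₁ − Cᵢ)/τᵢ with τᵢ = Vᵢ/Q.
τ₁ = 114.5/16.60 = 6.89759 s; τ₂ = 372.3/16.60 = 22.4277 s.
Solving the cascade with C₁(0)=C₂(0)=0 gives C₂(t) = C_in[1 − (τ₁ e^(−t/τ₁) − τ₂ e^(−t/τ₂))/(τ₁ − τ₂)].
At t = 30.30: e^(−t/τ₁) = 0.0123656, e^(−t/τ₂) = 0.258979.
C₂ = 2.290·[1 − (6.89759·0.0123656 − 22.4277·0.258979)/(-15.5301)] = 2.290·0.631489 = 1.44611 g/L.

1.446 g/L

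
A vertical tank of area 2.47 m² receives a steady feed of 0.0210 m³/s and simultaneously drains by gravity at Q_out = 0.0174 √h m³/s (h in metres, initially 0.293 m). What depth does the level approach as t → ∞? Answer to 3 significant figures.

1.46 m

A dh/dt = Q_in − 0.0174 √h. Steady state requires inflow = outflow:
Q_in = 0.0174 √h_ss ⇒ √h_ss = 0.0210/0.0174 = 1.2069.
h_ss = 1.2069² = 1.4566 m. (Since h₀ = 0.293 m < h_ss, the level will rise toward this value.)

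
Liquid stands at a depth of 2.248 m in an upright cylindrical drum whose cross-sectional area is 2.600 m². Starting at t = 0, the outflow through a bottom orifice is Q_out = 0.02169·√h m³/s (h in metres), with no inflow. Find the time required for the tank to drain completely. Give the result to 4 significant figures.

With no inflow, A dh/dt = −0.02169 √h.
∫ h^(−1/2) dh = −(0.02169/A) ∫ dt, giving 2√h = 2√h₀ − (0.02169/A) t.
Tank is empty when √h = 0: t_empty = 2A√h₀/0.02169.
t_empty = 2·2.600·√2.248/0.02169 = 5.20000·1.49933/0.02169 = 359.453 s.

359.5 s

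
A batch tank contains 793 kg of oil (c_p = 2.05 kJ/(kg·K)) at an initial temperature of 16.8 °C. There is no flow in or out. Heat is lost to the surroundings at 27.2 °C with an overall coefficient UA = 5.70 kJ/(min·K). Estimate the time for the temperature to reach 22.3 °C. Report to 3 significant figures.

Lumped-capacitance energy balance: M c_p dT/dt = UA(T_amb − T).
τ = M c_p/UA = 285.20 min; T_ss = T_amb = 27.200 °C.
T(t) = T_ss + (T₀ − T_ss)e^(−t/τ); set T = 22.3:
t = −τ ln[(T − T_ss)/(T₀ − T_ss)] = −285.20 · ln(0.47115) = 214.63 min.

215 min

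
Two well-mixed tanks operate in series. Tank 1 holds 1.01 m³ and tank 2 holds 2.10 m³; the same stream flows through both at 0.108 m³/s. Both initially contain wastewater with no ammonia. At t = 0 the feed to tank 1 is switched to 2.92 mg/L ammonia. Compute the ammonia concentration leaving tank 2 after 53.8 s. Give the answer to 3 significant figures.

Species balance on tank i: dCᵢ/dt = (Cᵢ₋₁ − Cᵢ)/τᵢ with τᵢ = Vᵢ/Q.
τ₁ = 1.01/0.108 = 9.3519 s; τ₂ = 2.10/0.108 = 19.444 s.
Tank 1: C₁ = C_in(1 − e^(−t/τ₁)). Tank 2 (τ₁ ≠ τ₂): C₂ = C_in[1 − (τ₁ e^(−t/τ₁) − τ₂ e^(−t/τ₂))/(τ₁ − τ₂)].
At t = 53.8: e^(−t/τ₁) = 0.0031737, e^(−t/τ₂) = 0.062859.
C₂ = 2.92·[1 − (9.3519·0.0031737 − 19.444·0.062859)/(-10.093)] = 2.92·0.88184 = 2.5750 mg/L.

2.57 mg/L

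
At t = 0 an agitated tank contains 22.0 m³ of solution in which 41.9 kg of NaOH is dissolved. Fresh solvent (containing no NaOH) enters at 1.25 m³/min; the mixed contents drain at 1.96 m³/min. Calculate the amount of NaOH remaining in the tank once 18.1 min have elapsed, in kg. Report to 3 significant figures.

3.72 kg

Let m(t) be the amount of NaOH. Volume: V(t) = V₀ + (Q_in − Q_out) t = 22.0 − 0.71000 t; V(18.1) = 9.1490 m³.
No NaOH enters, so dm/dt = −Q_out · (m/V).
dm/m = −Q_out dt/(V₀ − 0.71000 t); integrating gives ln(m/m₀) = −(Q_out/(Q_in−Q_out)) ln(V/V₀).
m = m₀ (V₀/V)^(Q_out/(Q_in−Q_out)) = 41.9 × (22.0/9.1490)^(-2.7606) = 3.7180 kg.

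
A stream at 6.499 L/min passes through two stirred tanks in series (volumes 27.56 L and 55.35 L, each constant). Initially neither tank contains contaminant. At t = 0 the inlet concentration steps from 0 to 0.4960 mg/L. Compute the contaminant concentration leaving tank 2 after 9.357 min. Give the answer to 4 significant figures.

Species balance on tank i: dCᵢ/dt = (Cᵢ₋₁ − Cᵢ)/τᵢ with τᵢ = Vᵢ/Q.
τ₁ = 27.56/6.499 = 4.24065 min; τ₂ = 55.35/6.499 = 8.51669 min.
Tank 1: C₁ = C_in(1 − e^(−t/τ₁)). Tank 2 (τ₁ ≠ τ₂): C₂ = C_in[1 − (τ₁ e^(−t/τ₁) − τ₂ e^(−t/τ₂))/(τ₁ − τ₂)].
At t = 9.357: e^(−t/τ₁) = 0.110085, e^(−t/τ₂) = 0.333316.
C₂ = 0.4960·[1 − (4.24065·0.110085 − 8.51669·0.333316)/(-4.27604)] = 0.4960·0.445302 = 0.220870 mg/L.

0.2209 mg/L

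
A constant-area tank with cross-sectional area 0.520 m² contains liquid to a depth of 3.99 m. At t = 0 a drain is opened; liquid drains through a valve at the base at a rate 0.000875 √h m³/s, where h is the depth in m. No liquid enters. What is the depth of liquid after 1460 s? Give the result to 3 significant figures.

Mass balance (ρ constant): A dh/dt = −0.000875 √h.
∫ h^(−1/2) dh = −(0.000875/A) ∫ dt, giving 2√h = 2√h₀ − (0.000875/A) t.
√h = √3.99 − 0.000875·1460/(2·0.520) = 1.9975 − 1.2284 = 0.76913.
h = 0.76913² = 0.59157 m.

0.592 m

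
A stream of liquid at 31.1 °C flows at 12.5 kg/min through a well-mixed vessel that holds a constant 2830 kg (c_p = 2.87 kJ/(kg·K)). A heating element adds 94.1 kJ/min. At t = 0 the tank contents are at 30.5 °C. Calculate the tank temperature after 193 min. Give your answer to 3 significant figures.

32.3 °C

M c_p dT/dt = ṁ c_p (T_in − T) + Q̇.
τ = M/ṁ = 226.40 min; T_ss = T_in + Q̇/(ṁ c_p) = 31.1 + 94.1/(12.5·2.87) = 33.723 °C.
Integrating: T(t) = T_ss + (T₀ − T_ss) e^(−t/τ).
T(193) = 33.723 + (-3.2230)·e^(−193/226.40) = 33.723 + (-3.2230)·0.42636 = 32.349 °C.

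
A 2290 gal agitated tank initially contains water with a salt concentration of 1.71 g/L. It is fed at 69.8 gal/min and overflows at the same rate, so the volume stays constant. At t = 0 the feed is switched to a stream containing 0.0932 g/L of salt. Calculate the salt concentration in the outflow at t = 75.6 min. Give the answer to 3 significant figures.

0.255 g/L

Species balance on the tank: V dC/dt = Q(C_in − C).
Rewrite as dC/dt + C/τ = C_in/τ, τ = V/Q = 32.808 min.
This is linear first-order; C(t) = C_in + (C₀ − C_in) e^(−t/τ).
C(75.6) = 0.0932 + (1.71 − 0.0932)·e^(−75.6/32.808) = 0.0932 + (1.6168)·0.099827 = 0.25460 g/L.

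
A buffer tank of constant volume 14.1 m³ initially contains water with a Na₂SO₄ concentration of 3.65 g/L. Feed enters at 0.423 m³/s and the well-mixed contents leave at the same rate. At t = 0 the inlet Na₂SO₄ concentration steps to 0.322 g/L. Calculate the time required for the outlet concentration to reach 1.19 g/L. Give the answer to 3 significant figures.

Species balance: V dC/dt = Q(C_in − C) ⇒ τ = V/Q = 33.333 s.
C(t) = C_in + (C₀ − C_in) e^(−t/τ). Set C = 1.19 and solve for t:
e^(−t/τ) = (C − C_in)/(C₀ − C_in) = (1.19 − 0.322)/(3.65 − 0.322) = 0.26082
t = −τ ln(…) = 33.333 × 1.3439 = 44.798 s.

44.8 s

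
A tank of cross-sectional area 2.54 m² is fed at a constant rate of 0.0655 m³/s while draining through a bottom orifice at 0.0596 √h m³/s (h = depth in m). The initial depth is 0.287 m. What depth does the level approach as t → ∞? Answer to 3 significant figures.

A dh/dt = Q_in − 0.0596 √h. Steady state requires inflow = outflow:
Q_in = 0.0596 √h_ss ⇒ √h_ss = 0.0655/0.0596 = 1.0990.
h_ss = 1.0990² = 1.2078 m. (Since h₀ = 0.287 m < h_ss, the level will rise toward this value.)

1.21 m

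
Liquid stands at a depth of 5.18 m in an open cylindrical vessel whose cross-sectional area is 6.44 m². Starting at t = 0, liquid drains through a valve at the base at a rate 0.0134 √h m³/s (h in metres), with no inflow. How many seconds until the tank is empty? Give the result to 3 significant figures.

2190 s

Mass balance (ρ constant): A dh/dt = −0.0134 √h.
Separate and integrate: 2(√h − √h₀) = −(0.0134/A) t.
Set h = 0: 2√h₀ = (0.0134/A) t_empty ⇒ t_empty = 2A√h₀/0.0134.
t_empty = 2·6.44·√5.18/0.0134 = 12.880·2.2760/0.0134 = 2187.6 s.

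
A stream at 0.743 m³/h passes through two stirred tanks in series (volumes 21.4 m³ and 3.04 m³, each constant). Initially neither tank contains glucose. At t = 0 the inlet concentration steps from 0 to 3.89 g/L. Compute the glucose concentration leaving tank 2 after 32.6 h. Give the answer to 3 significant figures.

2.43 g/L

Time constants: τᵢ = Vᵢ/Q for each well-mixed tank.
τ₁ = 21.4/0.743 = 28.802 h; τ₂ = 3.04/0.743 = 4.0915 h.
Solving the cascade with C₁(0)=C₂(0)=0 gives C₂(t) = C_in[1 − (τ₁ e^(−t/τ₁) − τ₂ e^(−t/τ₂))/(τ₁ − τ₂)].
At t = 32.6: e^(−t/τ₁) = 0.32243, e^(−t/τ₂) = 0.00034648.
C₂ = 3.89·[1 − (28.802·0.32243 − 4.0915·0.00034648)/(24.711)] = 3.89·0.62424 = 2.4283 g/L.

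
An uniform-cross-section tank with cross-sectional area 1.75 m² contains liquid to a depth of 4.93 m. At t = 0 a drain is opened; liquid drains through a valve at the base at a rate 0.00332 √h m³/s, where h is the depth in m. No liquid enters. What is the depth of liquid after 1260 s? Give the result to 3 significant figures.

1.05 m

With no inflow, A dh/dt = −0.00332 √h.
This is separable: 2 d(√h)/dt = −0.00332/A, so √h = √h₀ − (0.00332/(2A)) t.
√h = √4.93 − 0.00332·1260/(2·1.75) = 2.2204 − 1.1952 = 1.0252.
h = 1.0252² = 1.0510 m.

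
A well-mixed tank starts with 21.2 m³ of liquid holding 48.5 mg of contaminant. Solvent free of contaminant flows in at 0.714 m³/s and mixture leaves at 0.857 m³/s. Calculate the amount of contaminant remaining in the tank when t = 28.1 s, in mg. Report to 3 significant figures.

13.8 mg

Total volume: dV/dt = Q_in − Q_out = -0.14300 m³/s, so V(t) = 21.2 − 0.14300 t and V(28.1) = 17.182 m³.
No contaminant enters, so dm/dt = −Q_out · (m/V).
Separate: dm/m = −Q_out dt/V(t) ⇒ ln(m/m₀) = −(Q_out/(Q_in−Q_out)) ln(V/V₀).
m = m₀ (V₀/V)^(Q_out/(Q_in−Q_out)) = 48.5 × (21.2/17.182)^(-5.9930) = 13.765 mg.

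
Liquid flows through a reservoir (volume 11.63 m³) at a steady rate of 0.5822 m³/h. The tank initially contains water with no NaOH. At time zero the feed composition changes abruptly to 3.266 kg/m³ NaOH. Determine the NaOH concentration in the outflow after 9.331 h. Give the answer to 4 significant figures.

1.219 kg/m³

Species balance on the tank: V dC/dt = Q(C_in − C).
Rewrite as dC/dt + C/τ = C_in/τ, τ = V/Q = 19.9760 h.
C approaches C_in exponentially: C(t) = C_in + (C₀ − C_in) e^(−t/τ).
C(9.331) = 3.266 + (0 − 3.266)·e^(−9.331/19.9760) = 3.266 + (-3.26600)·0.626810 = 1.21884 kg/m³.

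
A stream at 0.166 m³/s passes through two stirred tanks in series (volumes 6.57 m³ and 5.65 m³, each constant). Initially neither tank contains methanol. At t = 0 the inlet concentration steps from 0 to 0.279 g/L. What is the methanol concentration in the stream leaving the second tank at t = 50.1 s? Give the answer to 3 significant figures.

0.110 g/L

Each tank obeys Vᵢ dCᵢ/dt = Q(Cᵢ₋₁ − Cᵢ), so τᵢ = Vᵢ/Q.
τ₁ = 6.57/0.166 = 39.578 s; τ₂ = 5.65/0.166 = 34.036 s.
Solving the cascade with C₁(0)=C₂(0)=0 gives C₂(t) = C_in[1 − (τ₁ e^(−t/τ₁) − τ₂ e^(−t/τ₂))/(τ₁ − τ₂)].
At t = 50.1: e^(−t/τ₁) = 0.28200, e^(−t/τ₂) = 0.22947.
C₂ = 0.279·[1 − (39.578·0.28200 − 34.036·0.22947)/(5.5422)] = 0.279·0.39542 = 0.11032 g/L.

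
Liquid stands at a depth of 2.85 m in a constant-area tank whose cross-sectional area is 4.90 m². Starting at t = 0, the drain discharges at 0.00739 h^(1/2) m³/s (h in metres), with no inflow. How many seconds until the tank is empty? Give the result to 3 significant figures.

A dh/dt = −Q_out = −0.00739 √h.
Separate and integrate: 2(√h − √h₀) = −(0.00739/A) t.
Tank is empty when √h = 0: t_empty = 2A√h₀/0.00739.
t_empty = 2·4.90·√2.85/0.00739 = 9.8000·1.6882/0.00739 = 2238.7 s.

2240 s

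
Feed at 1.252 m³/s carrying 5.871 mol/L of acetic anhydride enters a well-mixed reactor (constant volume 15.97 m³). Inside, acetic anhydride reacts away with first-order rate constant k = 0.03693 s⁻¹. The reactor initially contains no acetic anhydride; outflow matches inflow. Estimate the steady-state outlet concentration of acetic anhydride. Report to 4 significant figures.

3.991 mol/L

Species balance: V dC/dt = Q C_in − Q C − k V C.
At steady state: 0 = Q C_in − (Q + kV) C_ss, so C_ss = Q C_in/(Q + kV).
C_ss = 1.252·5.871/(1.252 + 0.03693·15.97) = 7.35049/1.84177 = 3.99099 mol/L.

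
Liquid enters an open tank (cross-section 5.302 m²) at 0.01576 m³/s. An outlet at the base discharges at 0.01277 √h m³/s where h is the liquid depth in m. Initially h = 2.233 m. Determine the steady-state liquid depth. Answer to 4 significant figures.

1.523 m

Accumulation of liquid (constant cross-section A): A dh/dt = Q_in − 0.01277 √h. At steady state dh/dt = 0:
Q_in = 0.01277 √h_ss ⇒ √h_ss = 0.01576/0.01277 = 1.23414.
h_ss = 1.23414² = 1.52311 m. (Since h₀ = 2.233 m > h_ss, the level will fall toward this value.)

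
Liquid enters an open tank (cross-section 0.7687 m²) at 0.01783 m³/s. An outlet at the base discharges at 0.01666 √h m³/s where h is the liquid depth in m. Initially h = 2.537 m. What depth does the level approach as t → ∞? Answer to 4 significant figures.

A dh/dt = Q_in − 0.01666 √h. Steady state requires inflow = outflow:
Q_in = 0.01666 √h_ss ⇒ √h_ss = 0.01783/0.01666 = 1.07023.
h_ss = 1.07023² = 1.14539 m. (Since h₀ = 2.537 m > h_ss, the level will fall toward this value.)

1.145 m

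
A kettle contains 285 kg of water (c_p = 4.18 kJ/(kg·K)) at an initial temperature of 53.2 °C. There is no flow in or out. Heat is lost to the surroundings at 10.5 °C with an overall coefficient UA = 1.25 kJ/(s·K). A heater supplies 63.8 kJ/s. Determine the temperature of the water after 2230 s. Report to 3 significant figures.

60.7 °C

First-law balance (no shaft work): M c_p dT/dt = −UA(T − T_amb) + Q̇.
dT/dt = (T_ss − T)/τ with T_ss = T_amb + Q̇/UA = 10.5 + 63.8/1.25 = 61.540 °C, τ = M c_p/UA = 285·4.18/1.25 = 953.04 s.
This is linear first-order; T(t) = T_ss + (T₀ − T_ss) e^(−t/τ).
T(2230) = 61.540 + (-8.3400)·0.096339 = 60.737 °C.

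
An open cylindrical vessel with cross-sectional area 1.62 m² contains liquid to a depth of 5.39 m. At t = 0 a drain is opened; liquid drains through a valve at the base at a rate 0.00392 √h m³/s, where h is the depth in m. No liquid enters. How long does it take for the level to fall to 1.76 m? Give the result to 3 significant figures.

822 s

Accumulation of liquid (constant cross-section A): A dh/dt = −0.00392 √h.
∫ h^(−1/2) dh = −(0.00392/A) ∫ dt, giving 2√h = 2√h₀ − (0.00392/A) t.
t = 2A(√h₀ − √h)/0.00392 = 2·1.62·(√5.39 − √1.76)/0.00392
  = 3.2400 × (2.3216 − 1.3266) / 0.00392 = 822.39 s.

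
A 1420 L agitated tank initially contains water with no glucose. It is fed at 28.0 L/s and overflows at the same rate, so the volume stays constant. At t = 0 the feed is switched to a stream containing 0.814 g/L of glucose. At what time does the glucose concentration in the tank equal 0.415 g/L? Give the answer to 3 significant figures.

36.2 s

Transient balance on the dissolved component: V dC/dt = Q(C_in − C), so τ = V/Q = 50.714 s.
C(t) = C_in + (C₀ − C_in) e^(−t/τ). Set C = 0.415 and solve for t:
e^(−t/τ) = (C − C_in)/(C₀ − C_in) = (0.415 − 0.814)/(0 − 0.814) = 0.49017
t = −τ ln(…) = 50.714 × 0.71300 = 36.159 s.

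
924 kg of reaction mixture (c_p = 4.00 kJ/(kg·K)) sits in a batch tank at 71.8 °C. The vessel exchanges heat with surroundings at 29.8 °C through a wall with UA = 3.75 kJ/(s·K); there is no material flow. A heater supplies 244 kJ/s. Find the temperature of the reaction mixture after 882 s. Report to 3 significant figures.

Lumped-capacitance energy balance: M c_p dT/dt = UA(T_amb − T) + Q̇.
dT/dt = (T_ss − T)/τ with T_ss = T_amb + Q̇/UA = 29.8 + 244/3.75 = 94.867 °C, τ = M c_p/UA = 924·4.00/3.75 = 985.60 s.
Integrating: T(t) = T_ss + (T₀ − T_ss) e^(−t/τ).
T(882) = 94.867 + (-23.067)·0.40865 = 85.440 °C.

85.4 °C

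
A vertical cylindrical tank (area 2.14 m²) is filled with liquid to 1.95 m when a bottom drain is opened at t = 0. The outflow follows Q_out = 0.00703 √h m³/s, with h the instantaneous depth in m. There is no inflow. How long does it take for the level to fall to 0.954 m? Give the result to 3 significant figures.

With no inflow, A dh/dt = −0.00703 √h.
∫ h^(−1/2) dh = −(0.00703/A) ∫ dt, giving 2√h = 2√h₀ − (0.00703/A) t.
t = 2A(√h₀ − √h)/0.00703 = 2·2.14·(√1.95 − √0.954)/0.00703
  = 4.2800 × (1.3964 − 0.97673) / 0.00703 = 255.52 s.

256 s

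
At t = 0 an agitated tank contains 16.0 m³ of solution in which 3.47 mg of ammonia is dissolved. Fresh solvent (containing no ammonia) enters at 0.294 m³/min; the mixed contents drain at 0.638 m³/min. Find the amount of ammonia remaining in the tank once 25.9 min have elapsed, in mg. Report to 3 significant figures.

0.767 mg

Let m(t) be the amount of ammonia. Volume: V(t) = V₀ + (Q_in − Q_out) t = 16.0 − 0.34400 t; V(25.9) = 7.0904 m³.
No ammonia enters, so dm/dt = −Q_out · (m/V).
Separate: dm/m = −Q_out dt/V(t) ⇒ ln(m/m₀) = −(Q_out/(Q_in−Q_out)) ln(V/V₀).
m = m₀ (V₀/V)^(Q_out/(Q_in−Q_out)) = 3.47 × (16.0/7.0904)^(-1.8547) = 0.76702 mg.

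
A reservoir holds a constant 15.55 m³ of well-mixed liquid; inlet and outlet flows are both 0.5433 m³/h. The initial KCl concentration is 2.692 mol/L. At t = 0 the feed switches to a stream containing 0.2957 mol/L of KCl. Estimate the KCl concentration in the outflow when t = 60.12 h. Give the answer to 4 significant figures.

Mass balance on the solute (V constant): V dC/dt = Q(C_in − C).
Rewrite as dC/dt + C/τ = C_in/τ, τ = V/Q = 28.6214 h.
Integrating: C(t) = C_in + (C₀ − C_in) e^(−t/τ).
C(60.12) = 0.2957 + (2.692 − 0.2957)·e^(−60.12/28.6214) = 0.2957 + (2.39630)·0.122392 = 0.588988 mol/L.

0.5890 mol/L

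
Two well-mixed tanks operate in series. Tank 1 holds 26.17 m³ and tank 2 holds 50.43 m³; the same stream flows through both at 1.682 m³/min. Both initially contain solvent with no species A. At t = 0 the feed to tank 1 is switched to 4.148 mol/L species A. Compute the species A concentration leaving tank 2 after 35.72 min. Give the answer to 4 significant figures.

Species balance on tank i: dCᵢ/dt = (Cᵢ₋₁ − Cᵢ)/τᵢ with τᵢ = Vᵢ/Q.
τ₁ = 26.17/1.682 = 15.5589 min; τ₂ = 50.43/1.682 = 29.9822 min.
Solving the cascade with C₁(0)=C₂(0)=0 gives C₂(t) = C_in[1 − (τ₁ e^(−t/τ₁) − τ₂ e^(−t/τ₂))/(τ₁ − τ₂)].
At t = 35.72: e^(−t/τ₁) = 0.100681, e^(−t/τ₂) = 0.303803.
C₂ = 4.148·[1 − (15.5589·0.100681 − 29.9822·0.303803)/(-14.4233)] = 4.148·0.477083 = 1.97894 mol/L.

1.979 mol/L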